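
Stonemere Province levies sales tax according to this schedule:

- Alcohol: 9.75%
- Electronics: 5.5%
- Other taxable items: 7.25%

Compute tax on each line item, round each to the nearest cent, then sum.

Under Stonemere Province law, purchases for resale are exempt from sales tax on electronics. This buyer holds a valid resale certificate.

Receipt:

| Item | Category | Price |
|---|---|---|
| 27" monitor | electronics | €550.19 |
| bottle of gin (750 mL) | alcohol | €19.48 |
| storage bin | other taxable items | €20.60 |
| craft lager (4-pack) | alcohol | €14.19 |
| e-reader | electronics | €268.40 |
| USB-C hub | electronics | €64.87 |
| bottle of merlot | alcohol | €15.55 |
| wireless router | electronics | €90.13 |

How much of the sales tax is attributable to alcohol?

€4.80

Bottle of gin (750 mL) €19.48: alcohol → 9.75% → €1.90
Craft lager (4-pack) €14.19: alcohol → 9.75% → €1.38
Bottle of merlot €15.55: alcohol → 9.75% → €1.52
Tax on alcohol = €1.90 + €1.38 + €1.52 = €4.80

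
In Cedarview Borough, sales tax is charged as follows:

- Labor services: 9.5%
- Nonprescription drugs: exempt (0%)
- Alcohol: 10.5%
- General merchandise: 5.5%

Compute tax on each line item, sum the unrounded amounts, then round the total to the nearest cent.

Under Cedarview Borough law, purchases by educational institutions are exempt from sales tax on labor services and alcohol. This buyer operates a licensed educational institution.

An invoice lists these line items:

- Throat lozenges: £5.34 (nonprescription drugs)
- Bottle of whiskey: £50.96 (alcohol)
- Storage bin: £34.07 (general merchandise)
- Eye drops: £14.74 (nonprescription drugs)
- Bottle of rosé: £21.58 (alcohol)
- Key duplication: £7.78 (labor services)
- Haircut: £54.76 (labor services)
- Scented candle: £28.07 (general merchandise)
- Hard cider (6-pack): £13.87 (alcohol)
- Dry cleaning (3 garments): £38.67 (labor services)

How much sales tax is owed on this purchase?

Throat lozenges £5.34: nonprescription drugs → 0% → £0.00
Bottle of whiskey £50.96: alcohol, buyer-exempt → 0% → £0.00
Storage bin £34.07: general merchandise → 5.5% → £1.87385
Eye drops £14.74: nonprescription drugs → 0% → £0.00
Bottle of rosé £21.58: alcohol, buyer-exempt → 0% → £0.00
Key duplication £7.78: labor services, buyer-exempt → 0% → £0.00
Haircut £54.76: labor services, buyer-exempt → 0% → £0.00
Scented candle £28.07: general merchandise → 5.5% → £1.54385
Hard cider (6-pack) £13.87: alcohol, buyer-exempt → 0% → £0.00
Dry cleaning (3 garments) £38.67: labor services, buyer-exempt → 0% → £0.00
Unrounded tax sum = £3.4177 → £3.42

£3.42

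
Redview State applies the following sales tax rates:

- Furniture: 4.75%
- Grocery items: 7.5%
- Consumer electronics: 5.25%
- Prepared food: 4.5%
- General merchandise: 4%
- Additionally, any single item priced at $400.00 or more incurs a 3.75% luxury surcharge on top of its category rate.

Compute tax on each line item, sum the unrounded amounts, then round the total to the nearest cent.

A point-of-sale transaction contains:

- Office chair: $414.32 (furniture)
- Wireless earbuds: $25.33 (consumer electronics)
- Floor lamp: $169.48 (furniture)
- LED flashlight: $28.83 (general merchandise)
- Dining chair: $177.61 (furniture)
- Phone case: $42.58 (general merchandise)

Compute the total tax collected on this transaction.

$55.89

Office chair $414.32: furniture → 4.75% + 3.75% surcharge = 8.5% → $35.2172
Wireless earbuds $25.33: consumer electronics → 5.25% → $1.329825
Floor lamp $169.48: furniture → 4.75% → $8.0503
LED flashlight $28.83: general merchandise → 4% → $1.1532
Dining chair $177.61: furniture → 4.75% → $8.436475
Phone case $42.58: general merchandise → 4% → $1.7032
Unrounded tax sum = $55.8902 → $55.89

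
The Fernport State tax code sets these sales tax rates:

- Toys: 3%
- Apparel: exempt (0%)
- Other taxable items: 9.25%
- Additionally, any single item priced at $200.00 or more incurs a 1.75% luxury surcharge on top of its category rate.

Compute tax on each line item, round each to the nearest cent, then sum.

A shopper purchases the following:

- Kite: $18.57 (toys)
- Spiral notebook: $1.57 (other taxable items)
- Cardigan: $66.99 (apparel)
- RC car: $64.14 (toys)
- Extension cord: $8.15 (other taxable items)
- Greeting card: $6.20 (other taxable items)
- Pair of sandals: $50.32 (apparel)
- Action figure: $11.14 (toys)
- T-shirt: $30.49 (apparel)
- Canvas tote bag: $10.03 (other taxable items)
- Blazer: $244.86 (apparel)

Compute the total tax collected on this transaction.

Kite $18.57: toys → 3% → $0.56
Spiral notebook $1.57: other taxable items → 9.25% → $0.15
Cardigan $66.99: apparel → 0% → $0.00
RC car $64.14: toys → 3% → $1.92
Extension cord $8.15: other taxable items → 9.25% → $0.75
Greeting card $6.20: other taxable items → 9.25% → $0.57
Pair of sandals $50.32: apparel → 0% → $0.00
Action figure $11.14: toys → 3% → $0.33
T-shirt $30.49: apparel → 0% → $0.00
Canvas tote bag $10.03: other taxable items → 9.25% → $0.93
Blazer $244.86: apparel → 0% + 1.75% surcharge = 1.75% → $4.29
Total tax = $0.56 + $0.15 + $1.92 + $0.75 + $0.57 + $0.33 + $0.93 + $4.29 = $9.50

$9.50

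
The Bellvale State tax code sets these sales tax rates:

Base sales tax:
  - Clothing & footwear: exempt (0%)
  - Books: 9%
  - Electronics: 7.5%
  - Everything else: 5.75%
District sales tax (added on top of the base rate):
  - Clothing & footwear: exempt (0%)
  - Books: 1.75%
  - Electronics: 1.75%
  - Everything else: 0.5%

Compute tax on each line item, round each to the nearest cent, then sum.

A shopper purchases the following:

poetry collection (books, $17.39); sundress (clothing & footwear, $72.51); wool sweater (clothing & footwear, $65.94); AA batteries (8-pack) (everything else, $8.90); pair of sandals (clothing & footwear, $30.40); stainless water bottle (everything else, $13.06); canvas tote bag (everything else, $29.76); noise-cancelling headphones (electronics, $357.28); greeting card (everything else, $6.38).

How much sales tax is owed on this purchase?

Poetry collection $17.39: books → 9% + 1.75% district = 10.75% → $1.87
Sundress $72.51: clothing & footwear → 0% + 0% district = 0% → $0.00
Wool sweater $65.94: clothing & footwear → 0% + 0% district = 0% → $0.00
AA batteries (8-pack) $8.90: everything else → 5.75% + 0.5% district = 6.25% → $0.56
Pair of sandals $30.40: clothing & footwear → 0% + 0% district = 0% → $0.00
Stainless water bottle $13.06: everything else → 5.75% + 0.5% district = 6.25% → $0.82
Canvas tote bag $29.76: everything else → 5.75% + 0.5% district = 6.25% → $1.86
Noise-cancelling headphones $357.28: electronics → 7.5% + 1.75% district = 9.25% → $33.05
Greeting card $6.38: everything else → 5.75% + 0.5% district = 6.25% → $0.40
Total tax = $1.87 + $0.56 + $0.82 + $1.86 + $33.05 + $0.40 = $38.56

$38.56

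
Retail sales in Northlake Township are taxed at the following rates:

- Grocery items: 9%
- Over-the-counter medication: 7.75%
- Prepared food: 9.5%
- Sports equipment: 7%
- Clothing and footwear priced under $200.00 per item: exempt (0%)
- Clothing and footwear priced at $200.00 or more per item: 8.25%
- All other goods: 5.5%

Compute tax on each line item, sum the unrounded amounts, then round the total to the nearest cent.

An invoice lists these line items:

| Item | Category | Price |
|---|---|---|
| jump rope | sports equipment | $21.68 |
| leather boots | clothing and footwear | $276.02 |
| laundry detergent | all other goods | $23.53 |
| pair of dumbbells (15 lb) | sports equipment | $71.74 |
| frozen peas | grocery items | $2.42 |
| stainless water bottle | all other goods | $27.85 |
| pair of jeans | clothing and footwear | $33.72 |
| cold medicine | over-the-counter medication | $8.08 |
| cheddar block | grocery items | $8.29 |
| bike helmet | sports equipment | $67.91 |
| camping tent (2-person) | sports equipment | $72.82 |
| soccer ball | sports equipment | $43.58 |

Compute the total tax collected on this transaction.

Jump rope $21.68: sports equipment → 7% → $1.5176
Leather boots $276.02: clothing and footwear, $200.00 or more → 8.25% → $22.77165
Laundry detergent $23.53: all other goods → 5.5% → $1.29415
Pair of dumbbells (15 lb) $71.74: sports equipment → 7% → $5.0218
Frozen peas $2.42: grocery items → 9% → $0.2178
Stainless water bottle $27.85: all other goods → 5.5% → $1.53175
Pair of jeans $33.72: clothing and footwear, under $200.00 → 0% → $0.00
Cold medicine $8.08: over-the-counter medication → 7.75% → $0.6262
Cheddar block $8.29: grocery items → 9% → $0.7461
Bike helmet $67.91: sports equipment → 7% → $4.7537
Camping tent (2-person) $72.82: sports equipment → 7% → $5.0974
Soccer ball $43.58: sports equipment → 7% → $3.0506
Unrounded tax sum = $46.62875 → $46.63

$46.63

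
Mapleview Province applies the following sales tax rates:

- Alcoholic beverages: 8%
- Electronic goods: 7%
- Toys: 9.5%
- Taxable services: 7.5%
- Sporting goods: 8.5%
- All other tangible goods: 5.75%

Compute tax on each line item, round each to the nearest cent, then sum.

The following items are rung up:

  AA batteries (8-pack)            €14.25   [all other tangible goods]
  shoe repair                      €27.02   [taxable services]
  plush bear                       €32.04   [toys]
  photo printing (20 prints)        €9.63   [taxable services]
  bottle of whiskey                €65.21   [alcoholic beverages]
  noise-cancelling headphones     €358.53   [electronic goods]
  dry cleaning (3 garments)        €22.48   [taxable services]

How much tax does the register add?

€38.62

AA batteries (8-pack) €14.25: all other tangible goods → 5.75% → €0.82
Shoe repair €27.02: taxable services → 7.5% → €2.03
Plush bear €32.04: toys → 9.5% → €3.04
Photo printing (20 prints) €9.63: taxable services → 7.5% → €0.72
Bottle of whiskey €65.21: alcoholic beverages → 8% → €5.22
Noise-cancelling headphones €358.53: electronic goods → 7% → €25.10
Dry cleaning (3 garments) €22.48: taxable services → 7.5% → €1.69
Total tax = €0.82 + €2.03 + €3.04 + €0.72 + €5.22 + €25.10 + €1.69 = €38.62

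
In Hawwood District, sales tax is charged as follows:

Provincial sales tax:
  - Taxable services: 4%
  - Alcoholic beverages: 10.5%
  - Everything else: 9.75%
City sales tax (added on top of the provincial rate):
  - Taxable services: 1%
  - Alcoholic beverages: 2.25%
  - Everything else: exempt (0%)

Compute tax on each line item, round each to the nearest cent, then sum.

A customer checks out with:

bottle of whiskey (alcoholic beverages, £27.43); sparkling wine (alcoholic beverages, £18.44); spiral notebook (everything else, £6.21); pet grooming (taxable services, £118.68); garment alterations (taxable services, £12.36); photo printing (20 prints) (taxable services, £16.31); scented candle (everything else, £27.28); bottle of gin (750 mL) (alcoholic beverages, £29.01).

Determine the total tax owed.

£20.19

Bottle of whiskey £27.43: alcoholic beverages → 10.5% + 2.25% city = 12.75% → £3.50
Sparkling wine £18.44: alcoholic beverages → 10.5% + 2.25% city = 12.75% → £2.35
Spiral notebook £6.21: everything else → 9.75% + 0% city = 9.75% → £0.61
Pet grooming £118.68: taxable services → 4% + 1% city = 5% → £5.93
Garment alterations £12.36: taxable services → 4% + 1% city = 5% → £0.62
Photo printing (20 prints) £16.31: taxable services → 4% + 1% city = 5% → £0.82
Scented candle £27.28: everything else → 9.75% + 0% city = 9.75% → £2.66
Bottle of gin (750 mL) £29.01: alcoholic beverages → 10.5% + 2.25% city = 12.75% → £3.70
Total tax = £3.50 + £2.35 + £0.61 + £5.93 + £0.62 + £0.82 + £2.66 + £3.70 = £20.19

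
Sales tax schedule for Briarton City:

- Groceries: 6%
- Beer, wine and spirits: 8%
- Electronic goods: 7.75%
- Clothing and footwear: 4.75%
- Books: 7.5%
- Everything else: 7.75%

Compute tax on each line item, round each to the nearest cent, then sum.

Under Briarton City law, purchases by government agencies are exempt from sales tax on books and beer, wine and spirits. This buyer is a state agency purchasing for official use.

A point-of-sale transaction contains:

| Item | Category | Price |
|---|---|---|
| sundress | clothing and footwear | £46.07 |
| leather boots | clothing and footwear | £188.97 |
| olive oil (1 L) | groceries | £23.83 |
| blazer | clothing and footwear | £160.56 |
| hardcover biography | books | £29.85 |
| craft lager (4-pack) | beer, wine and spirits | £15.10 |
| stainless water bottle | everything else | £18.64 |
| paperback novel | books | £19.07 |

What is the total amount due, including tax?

Sundress £46.07: clothing and footwear → 4.75% → £2.19
Leather boots £188.97: clothing and footwear → 4.75% → £8.98
Olive oil (1 L) £23.83: groceries → 6% → £1.43
Blazer £160.56: clothing and footwear → 4.75% → £7.63
Hardcover biography £29.85: books, buyer-exempt → 0% → £0.00
Craft lager (4-pack) £15.10: beer, wine and spirits, buyer-exempt → 0% → £0.00
Stainless water bottle £18.64: everything else → 7.75% → £1.44
Paperback novel £19.07: books, buyer-exempt → 0% → £0.00
Subtotal = £502.09; tax = £21.67; total due = £523.76

£523.76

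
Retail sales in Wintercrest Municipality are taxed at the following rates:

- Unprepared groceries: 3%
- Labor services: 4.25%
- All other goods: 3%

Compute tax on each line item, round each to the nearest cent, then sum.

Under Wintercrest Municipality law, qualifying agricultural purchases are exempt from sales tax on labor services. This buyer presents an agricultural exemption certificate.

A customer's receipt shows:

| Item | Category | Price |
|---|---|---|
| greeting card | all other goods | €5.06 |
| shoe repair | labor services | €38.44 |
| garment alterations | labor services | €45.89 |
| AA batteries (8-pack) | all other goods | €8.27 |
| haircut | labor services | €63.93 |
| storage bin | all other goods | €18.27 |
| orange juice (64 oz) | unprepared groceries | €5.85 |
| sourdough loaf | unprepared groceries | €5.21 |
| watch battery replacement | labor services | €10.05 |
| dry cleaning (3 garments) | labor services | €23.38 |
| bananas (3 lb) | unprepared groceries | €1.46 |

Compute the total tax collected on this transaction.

€1.33

Greeting card €5.06: all other goods → 3% → €0.15
Shoe repair €38.44: labor services, buyer-exempt → 0% → €0.00
Garment alterations €45.89: labor services, buyer-exempt → 0% → €0.00
AA batteries (8-pack) €8.27: all other goods → 3% → €0.25
Haircut €63.93: labor services, buyer-exempt → 0% → €0.00
Storage bin €18.27: all other goods → 3% → €0.55
Orange juice (64 oz) €5.85: unprepared groceries → 3% → €0.18
Sourdough loaf €5.21: unprepared groceries → 3% → €0.16
Watch battery replacement €10.05: labor services, buyer-exempt → 0% → €0.00
Dry cleaning (3 garments) €23.38: labor services, buyer-exempt → 0% → €0.00
Bananas (3 lb) €1.46: unprepared groceries → 3% → €0.04
Total tax = €0.15 + €0.25 + €0.55 + €0.18 + €0.16 + €0.04 = €1.33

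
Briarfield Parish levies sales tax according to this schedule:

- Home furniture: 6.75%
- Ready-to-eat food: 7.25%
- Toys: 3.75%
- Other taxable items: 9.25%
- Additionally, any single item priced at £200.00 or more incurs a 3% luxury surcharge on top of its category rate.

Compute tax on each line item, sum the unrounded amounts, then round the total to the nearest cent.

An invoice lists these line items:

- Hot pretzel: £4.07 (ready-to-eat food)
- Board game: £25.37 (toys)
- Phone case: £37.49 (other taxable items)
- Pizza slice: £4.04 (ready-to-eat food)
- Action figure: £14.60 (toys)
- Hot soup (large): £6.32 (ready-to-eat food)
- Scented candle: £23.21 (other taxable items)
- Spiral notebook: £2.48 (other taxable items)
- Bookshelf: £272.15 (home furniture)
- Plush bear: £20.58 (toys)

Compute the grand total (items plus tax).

£446.01

Hot pretzel £4.07: ready-to-eat food → 7.25% → £0.295075
Board game £25.37: toys → 3.75% → £0.951375
Phone case £37.49: other taxable items → 9.25% → £3.467825
Pizza slice £4.04: ready-to-eat food → 7.25% → £0.2929
Action figure £14.60: toys → 3.75% → £0.5475
Hot soup (large) £6.32: ready-to-eat food → 7.25% → £0.4582
Scented candle £23.21: other taxable items → 9.25% → £2.146925
Spiral notebook £2.48: other taxable items → 9.25% → £0.2294
Bookshelf £272.15: home furniture → 6.75% + 3% surcharge = 9.75% → £26.534625
Plush bear £20.58: toys → 3.75% → £0.77175
Subtotal = £410.31; unrounded tax = £35.695575 → £35.70; total due = £446.01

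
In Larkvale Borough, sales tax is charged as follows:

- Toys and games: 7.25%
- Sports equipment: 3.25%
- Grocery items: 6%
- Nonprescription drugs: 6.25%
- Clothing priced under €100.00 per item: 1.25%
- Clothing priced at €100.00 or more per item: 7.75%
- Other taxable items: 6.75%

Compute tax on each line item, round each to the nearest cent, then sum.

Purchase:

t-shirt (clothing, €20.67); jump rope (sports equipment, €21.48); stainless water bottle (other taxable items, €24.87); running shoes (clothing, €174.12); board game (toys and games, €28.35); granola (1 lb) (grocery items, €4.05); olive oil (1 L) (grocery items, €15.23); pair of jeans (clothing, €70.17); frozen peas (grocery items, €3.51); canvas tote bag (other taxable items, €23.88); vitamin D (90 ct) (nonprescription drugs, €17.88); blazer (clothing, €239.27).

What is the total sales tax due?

€41.70

T-shirt €20.67: clothing, under €100.00 → 1.25% → €0.26
Jump rope €21.48: sports equipment → 3.25% → €0.70
Stainless water bottle €24.87: other taxable items → 6.75% → €1.68
Running shoes €174.12: clothing, €100.00 or more → 7.75% → €13.49
Board game €28.35: toys and games → 7.25% → €2.06
Granola (1 lb) €4.05: grocery items → 6% → €0.24
Olive oil (1 L) €15.23: grocery items → 6% → €0.91
Pair of jeans €70.17: clothing, under €100.00 → 1.25% → €0.88
Frozen peas €3.51: grocery items → 6% → €0.21
Canvas tote bag €23.88: other taxable items → 6.75% → €1.61
Vitamin D (90 ct) €17.88: nonprescription drugs → 6.25% → €1.12
Blazer €239.27: clothing, €100.00 or more → 7.75% → €18.54
Total tax = €0.26 + €0.70 + €1.68 + €13.49 + €2.06 + €0.24 + €0.91 + €0.88 + €0.21 + €1.61 + €1.12 + €18.54 = €41.70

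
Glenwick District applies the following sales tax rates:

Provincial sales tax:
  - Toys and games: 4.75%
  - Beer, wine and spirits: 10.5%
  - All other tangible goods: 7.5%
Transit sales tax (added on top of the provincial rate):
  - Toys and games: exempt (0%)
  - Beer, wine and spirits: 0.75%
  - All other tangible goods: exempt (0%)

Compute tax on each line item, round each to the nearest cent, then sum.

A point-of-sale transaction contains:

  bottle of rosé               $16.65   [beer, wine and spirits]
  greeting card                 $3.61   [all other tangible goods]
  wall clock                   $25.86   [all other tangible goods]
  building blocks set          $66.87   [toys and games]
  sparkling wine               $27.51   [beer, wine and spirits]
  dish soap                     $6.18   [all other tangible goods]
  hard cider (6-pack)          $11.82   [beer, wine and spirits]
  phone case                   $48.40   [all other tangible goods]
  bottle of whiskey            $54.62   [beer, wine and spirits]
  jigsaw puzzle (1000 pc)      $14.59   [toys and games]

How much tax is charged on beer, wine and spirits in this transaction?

Bottle of rosé $16.65: beer, wine and spirits → 10.5% + 0.75% transit = 11.25% → $1.87
Sparkling wine $27.51: beer, wine and spirits → 10.5% + 0.75% transit = 11.25% → $3.09
Hard cider (6-pack) $11.82: beer, wine and spirits → 10.5% + 0.75% transit = 11.25% → $1.33
Bottle of whiskey $54.62: beer, wine and spirits → 10.5% + 0.75% transit = 11.25% → $6.14
Tax on beer, wine and spirits = $1.87 + $3.09 + $1.33 + $6.14 = $12.43

$12.43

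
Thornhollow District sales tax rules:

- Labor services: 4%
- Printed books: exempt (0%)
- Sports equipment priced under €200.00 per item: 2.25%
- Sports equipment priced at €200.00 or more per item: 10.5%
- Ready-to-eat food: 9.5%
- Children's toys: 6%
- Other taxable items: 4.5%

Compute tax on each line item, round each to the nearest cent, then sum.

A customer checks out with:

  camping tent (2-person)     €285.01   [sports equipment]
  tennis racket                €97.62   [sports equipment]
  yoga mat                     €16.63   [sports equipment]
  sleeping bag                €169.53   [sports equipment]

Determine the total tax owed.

Camping tent (2-person) €285.01: sports equipment, €200.00 or more → 10.5% → €29.93
Tennis racket €97.62: sports equipment, under €200.00 → 2.25% → €2.20
Yoga mat €16.63: sports equipment, under €200.00 → 2.25% → €0.37
Sleeping bag €169.53: sports equipment, under €200.00 → 2.25% → €3.81
Total tax = €29.93 + €2.20 + €0.37 + €3.81 = €36.31

€36.31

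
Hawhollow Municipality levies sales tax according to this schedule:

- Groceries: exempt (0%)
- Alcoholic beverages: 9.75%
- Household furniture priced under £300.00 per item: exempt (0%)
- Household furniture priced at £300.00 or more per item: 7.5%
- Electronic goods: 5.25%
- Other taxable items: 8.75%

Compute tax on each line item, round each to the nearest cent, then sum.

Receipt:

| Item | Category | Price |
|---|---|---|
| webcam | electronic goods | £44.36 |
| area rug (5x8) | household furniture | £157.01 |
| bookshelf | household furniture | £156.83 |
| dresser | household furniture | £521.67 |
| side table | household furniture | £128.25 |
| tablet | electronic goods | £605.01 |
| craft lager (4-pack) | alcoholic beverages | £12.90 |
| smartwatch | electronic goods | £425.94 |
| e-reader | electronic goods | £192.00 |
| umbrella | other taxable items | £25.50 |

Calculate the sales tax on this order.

Webcam £44.36: electronic goods → 5.25% → £2.33
Area rug (5x8) £157.01: household furniture, under £300.00 → 0% → £0.00
Bookshelf £156.83: household furniture, under £300.00 → 0% → £0.00
Dresser £521.67: household furniture, £300.00 or more → 7.5% → £39.13
Side table £128.25: household furniture, under £300.00 → 0% → £0.00
Tablet £605.01: electronic goods → 5.25% → £31.76
Craft lager (4-pack) £12.90: alcoholic beverages → 9.75% → £1.26
Smartwatch £425.94: electronic goods → 5.25% → £22.36
E-reader £192.00: electronic goods → 5.25% → £10.08
Umbrella £25.50: other taxable items → 8.75% → £2.23
Total tax = £2.33 + £39.13 + £31.76 + £1.26 + £22.36 + £10.08 + £2.23 = £109.15

£109.15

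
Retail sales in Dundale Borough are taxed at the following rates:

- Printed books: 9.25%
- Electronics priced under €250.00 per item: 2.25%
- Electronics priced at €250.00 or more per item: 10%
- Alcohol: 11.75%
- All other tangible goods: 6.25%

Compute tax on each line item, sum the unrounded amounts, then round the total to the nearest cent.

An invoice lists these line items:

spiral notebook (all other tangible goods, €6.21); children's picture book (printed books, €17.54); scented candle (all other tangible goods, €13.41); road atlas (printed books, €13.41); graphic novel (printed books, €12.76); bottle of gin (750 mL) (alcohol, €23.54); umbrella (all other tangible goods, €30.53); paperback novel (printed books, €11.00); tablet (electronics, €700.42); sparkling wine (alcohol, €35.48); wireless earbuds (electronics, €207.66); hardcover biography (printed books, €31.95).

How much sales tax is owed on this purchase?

€92.80

Spiral notebook €6.21: all other tangible goods → 6.25% → €0.388125
Children's picture book €17.54: printed books → 9.25% → €1.62245
Scented candle €13.41: all other tangible goods → 6.25% → €0.838125
Road atlas €13.41: printed books → 9.25% → €1.240425
Graphic novel €12.76: printed books → 9.25% → €1.1803
Bottle of gin (750 mL) €23.54: alcohol → 11.75% → €2.76595
Umbrella €30.53: all other tangible goods → 6.25% → €1.908125
Paperback novel €11.00: printed books → 9.25% → €1.0175
Tablet €700.42: electronics, €250.00 or more → 10% → €70.042
Sparkling wine €35.48: alcohol → 11.75% → €4.1689
Wireless earbuds €207.66: electronics, under €250.00 → 2.25% → €4.67235
Hardcover biography €31.95: printed books → 9.25% → €2.955375
Unrounded tax sum = €92.799625 → €92.80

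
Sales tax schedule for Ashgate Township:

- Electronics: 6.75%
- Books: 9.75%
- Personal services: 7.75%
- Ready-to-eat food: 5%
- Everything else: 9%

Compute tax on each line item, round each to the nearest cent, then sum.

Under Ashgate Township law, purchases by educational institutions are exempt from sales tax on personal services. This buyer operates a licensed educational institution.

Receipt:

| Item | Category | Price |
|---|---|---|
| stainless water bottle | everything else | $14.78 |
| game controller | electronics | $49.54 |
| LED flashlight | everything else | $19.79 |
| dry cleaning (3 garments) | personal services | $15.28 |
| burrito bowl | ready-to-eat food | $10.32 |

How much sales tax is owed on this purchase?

Stainless water bottle $14.78: everything else → 9% → $1.33
Game controller $49.54: electronics → 6.75% → $3.34
LED flashlight $19.79: everything else → 9% → $1.78
Dry cleaning (3 garments) $15.28: personal services, buyer-exempt → 0% → $0.00
Burrito bowl $10.32: ready-to-eat food → 5% → $0.52
Total tax = $1.33 + $3.34 + $1.78 + $0.52 = $6.97

$6.97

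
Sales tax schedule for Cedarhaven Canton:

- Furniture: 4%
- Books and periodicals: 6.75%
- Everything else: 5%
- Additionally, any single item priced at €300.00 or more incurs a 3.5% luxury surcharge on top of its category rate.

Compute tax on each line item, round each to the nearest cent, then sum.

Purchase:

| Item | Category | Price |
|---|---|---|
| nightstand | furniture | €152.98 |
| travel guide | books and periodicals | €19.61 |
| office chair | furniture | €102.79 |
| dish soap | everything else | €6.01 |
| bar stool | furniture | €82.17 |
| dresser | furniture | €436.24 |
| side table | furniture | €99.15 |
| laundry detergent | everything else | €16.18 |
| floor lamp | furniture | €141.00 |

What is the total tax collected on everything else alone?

Dish soap €6.01: everything else → 5% → €0.30
Laundry detergent €16.18: everything else → 5% → €0.81
Tax on everything else = €0.30 + €0.81 = €1.11

€1.11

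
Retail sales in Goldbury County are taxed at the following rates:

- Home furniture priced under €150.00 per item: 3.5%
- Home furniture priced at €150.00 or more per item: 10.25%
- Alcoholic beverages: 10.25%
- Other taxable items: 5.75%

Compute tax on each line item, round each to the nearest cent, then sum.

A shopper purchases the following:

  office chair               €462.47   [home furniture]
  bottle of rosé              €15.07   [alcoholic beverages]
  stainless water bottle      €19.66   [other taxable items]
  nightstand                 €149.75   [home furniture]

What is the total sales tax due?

€55.31

Office chair €462.47: home furniture, €150.00 or more → 10.25% → €47.40
Bottle of rosé €15.07: alcoholic beverages → 10.25% → €1.54
Stainless water bottle €19.66: other taxable items → 5.75% → €1.13
Nightstand €149.75: home furniture, under €150.00 → 3.5% → €5.24
Total tax = €47.40 + €1.54 + €1.13 + €5.24 = €55.31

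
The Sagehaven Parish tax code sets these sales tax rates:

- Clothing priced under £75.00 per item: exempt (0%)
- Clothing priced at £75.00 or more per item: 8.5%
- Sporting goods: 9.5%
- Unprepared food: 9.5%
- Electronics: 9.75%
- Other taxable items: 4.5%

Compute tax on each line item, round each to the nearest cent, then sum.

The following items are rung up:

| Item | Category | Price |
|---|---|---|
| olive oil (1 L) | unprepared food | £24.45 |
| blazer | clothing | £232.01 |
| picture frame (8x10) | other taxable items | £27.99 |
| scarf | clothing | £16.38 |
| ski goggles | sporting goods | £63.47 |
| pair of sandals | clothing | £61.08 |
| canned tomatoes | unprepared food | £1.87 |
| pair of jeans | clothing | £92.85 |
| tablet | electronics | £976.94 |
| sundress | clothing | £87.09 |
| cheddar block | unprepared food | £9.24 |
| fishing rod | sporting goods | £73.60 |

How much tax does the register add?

Olive oil (1 L) £24.45: unprepared food → 9.5% → £2.32
Blazer £232.01: clothing, £75.00 or more → 8.5% → £19.72
Picture frame (8x10) £27.99: other taxable items → 4.5% → £1.26
Scarf £16.38: clothing, under £75.00 → 0% → £0.00
Ski goggles £63.47: sporting goods → 9.5% → £6.03
Pair of sandals £61.08: clothing, under £75.00 → 0% → £0.00
Canned tomatoes £1.87: unprepared food → 9.5% → £0.18
Pair of jeans £92.85: clothing, £75.00 or more → 8.5% → £7.89
Tablet £976.94: electronics → 9.75% → £95.25
Sundress £87.09: clothing, £75.00 or more → 8.5% → £7.40
Cheddar block £9.24: unprepared food → 9.5% → £0.88
Fishing rod £73.60: sporting goods → 9.5% → £6.99
Total tax = £2.32 + £19.72 + £1.26 + £6.03 + £0.18 + £7.89 + £95.25 + £7.40 + £0.88 + £6.99 = £147.92

£147.92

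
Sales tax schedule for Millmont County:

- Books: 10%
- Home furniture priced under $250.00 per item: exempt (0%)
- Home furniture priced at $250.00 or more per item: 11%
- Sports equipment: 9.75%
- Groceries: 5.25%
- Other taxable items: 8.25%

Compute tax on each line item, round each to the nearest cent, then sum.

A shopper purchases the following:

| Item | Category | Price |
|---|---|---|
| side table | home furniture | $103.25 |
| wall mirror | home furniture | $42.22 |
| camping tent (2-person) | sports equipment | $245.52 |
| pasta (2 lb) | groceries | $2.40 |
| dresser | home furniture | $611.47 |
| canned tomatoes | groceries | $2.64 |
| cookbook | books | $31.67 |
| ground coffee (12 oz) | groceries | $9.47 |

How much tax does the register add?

Side table $103.25: home furniture, under $250.00 → 0% → $0.00
Wall mirror $42.22: home furniture, under $250.00 → 0% → $0.00
Camping tent (2-person) $245.52: sports equipment → 9.75% → $23.94
Pasta (2 lb) $2.40: groceries → 5.25% → $0.13
Dresser $611.47: home furniture, $250.00 or more → 11% → $67.26
Canned tomatoes $2.64: groceries → 5.25% → $0.14
Cookbook $31.67: books → 10% → $3.17
Ground coffee (12 oz) $9.47: groceries → 5.25% → $0.50
Total tax = $23.94 + $0.13 + $67.26 + $0.14 + $3.17 + $0.50 = $95.14

$95.14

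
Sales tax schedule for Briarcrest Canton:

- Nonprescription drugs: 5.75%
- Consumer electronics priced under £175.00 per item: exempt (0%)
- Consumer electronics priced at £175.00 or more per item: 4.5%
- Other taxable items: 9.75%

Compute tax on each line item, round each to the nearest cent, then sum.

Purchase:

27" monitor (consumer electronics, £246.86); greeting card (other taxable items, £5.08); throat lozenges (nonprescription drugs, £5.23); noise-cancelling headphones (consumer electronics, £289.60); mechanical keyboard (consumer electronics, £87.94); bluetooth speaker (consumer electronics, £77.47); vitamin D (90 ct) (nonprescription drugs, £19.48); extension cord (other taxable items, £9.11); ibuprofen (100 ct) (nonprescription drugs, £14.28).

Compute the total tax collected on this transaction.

27" monitor £246.86: consumer electronics, £175.00 or more → 4.5% → £11.11
Greeting card £5.08: other taxable items → 9.75% → £0.50
Throat lozenges £5.23: nonprescription drugs → 5.75% → £0.30
Noise-cancelling headphones £289.60: consumer electronics, £175.00 or more → 4.5% → £13.03
Mechanical keyboard £87.94: consumer electronics, under £175.00 → 0% → £0.00
Bluetooth speaker £77.47: consumer electronics, under £175.00 → 0% → £0.00
Vitamin D (90 ct) £19.48: nonprescription drugs → 5.75% → £1.12
Extension cord £9.11: other taxable items → 9.75% → £0.89
Ibuprofen (100 ct) £14.28: nonprescription drugs → 5.75% → £0.82
Total tax = £11.11 + £0.50 + £0.30 + £13.03 + £1.12 + £0.89 + £0.82 = £27.77

£27.77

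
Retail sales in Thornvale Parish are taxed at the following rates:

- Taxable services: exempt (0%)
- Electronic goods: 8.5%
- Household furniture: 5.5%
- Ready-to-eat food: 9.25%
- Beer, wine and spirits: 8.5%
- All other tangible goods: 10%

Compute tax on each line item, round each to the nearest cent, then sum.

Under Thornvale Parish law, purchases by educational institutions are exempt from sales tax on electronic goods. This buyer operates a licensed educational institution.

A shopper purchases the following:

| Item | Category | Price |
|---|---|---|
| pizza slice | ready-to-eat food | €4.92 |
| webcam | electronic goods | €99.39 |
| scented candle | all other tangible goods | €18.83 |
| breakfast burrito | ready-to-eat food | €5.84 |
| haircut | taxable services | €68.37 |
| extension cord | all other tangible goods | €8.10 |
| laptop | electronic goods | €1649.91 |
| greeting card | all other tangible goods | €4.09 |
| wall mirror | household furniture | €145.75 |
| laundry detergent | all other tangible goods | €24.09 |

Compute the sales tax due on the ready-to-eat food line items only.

€1.00

Pizza slice €4.92: ready-to-eat food → 9.25% → €0.46
Breakfast burrito €5.84: ready-to-eat food → 9.25% → €0.54
Tax on ready-to-eat food = €0.46 + €0.54 = €1.00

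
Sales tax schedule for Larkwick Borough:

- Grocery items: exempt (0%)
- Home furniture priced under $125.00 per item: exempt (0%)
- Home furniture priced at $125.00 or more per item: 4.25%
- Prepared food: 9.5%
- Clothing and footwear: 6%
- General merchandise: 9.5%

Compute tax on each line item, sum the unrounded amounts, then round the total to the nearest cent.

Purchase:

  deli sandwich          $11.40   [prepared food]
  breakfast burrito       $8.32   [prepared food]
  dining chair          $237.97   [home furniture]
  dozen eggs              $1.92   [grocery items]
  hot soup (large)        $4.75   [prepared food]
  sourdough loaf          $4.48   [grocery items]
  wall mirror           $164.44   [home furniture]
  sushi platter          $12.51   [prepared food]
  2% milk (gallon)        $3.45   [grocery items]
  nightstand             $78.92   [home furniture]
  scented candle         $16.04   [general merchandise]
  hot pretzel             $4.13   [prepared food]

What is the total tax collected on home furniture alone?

$17.10

Dining chair $237.97: home furniture, $125.00 or more → 4.25% → $10.113725
Wall mirror $164.44: home furniture, $125.00 or more → 4.25% → $6.9887
Nightstand $78.92: home furniture, under $125.00 → 0% → $0.00
Tax on home furniture: unrounded sum = $17.102425 → $17.10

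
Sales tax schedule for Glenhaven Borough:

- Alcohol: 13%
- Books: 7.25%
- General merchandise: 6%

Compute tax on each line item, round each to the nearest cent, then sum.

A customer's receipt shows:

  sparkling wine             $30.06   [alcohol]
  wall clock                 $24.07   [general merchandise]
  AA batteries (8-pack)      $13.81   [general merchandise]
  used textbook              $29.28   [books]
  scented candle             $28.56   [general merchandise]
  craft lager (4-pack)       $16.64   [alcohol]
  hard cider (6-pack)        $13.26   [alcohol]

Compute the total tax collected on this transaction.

$13.89

Sparkling wine $30.06: alcohol → 13% → $3.91
Wall clock $24.07: general merchandise → 6% → $1.44
AA batteries (8-pack) $13.81: general merchandise → 6% → $0.83
Used textbook $29.28: books → 7.25% → $2.12
Scented candle $28.56: general merchandise → 6% → $1.71
Craft lager (4-pack) $16.64: alcohol → 13% → $2.16
Hard cider (6-pack) $13.26: alcohol → 13% → $1.72
Total tax = $3.91 + $1.44 + $0.83 + $2.12 + $1.71 + $2.16 + $1.72 = $13.89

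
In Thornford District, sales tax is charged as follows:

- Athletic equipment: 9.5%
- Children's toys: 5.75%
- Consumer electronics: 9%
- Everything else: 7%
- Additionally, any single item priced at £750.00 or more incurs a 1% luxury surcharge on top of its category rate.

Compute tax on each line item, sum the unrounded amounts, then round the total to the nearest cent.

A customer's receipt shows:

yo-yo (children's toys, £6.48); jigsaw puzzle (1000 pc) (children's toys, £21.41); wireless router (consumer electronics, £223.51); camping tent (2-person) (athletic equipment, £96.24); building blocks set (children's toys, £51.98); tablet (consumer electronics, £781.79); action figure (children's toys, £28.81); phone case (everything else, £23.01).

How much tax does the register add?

£115.30

Yo-yo £6.48: children's toys → 5.75% → £0.3726
Jigsaw puzzle (1000 pc) £21.41: children's toys → 5.75% → £1.231075
Wireless router £223.51: consumer electronics → 9% → £20.1159
Camping tent (2-person) £96.24: athletic equipment → 9.5% → £9.1428
Building blocks set £51.98: children's toys → 5.75% → £2.98885
Tablet £781.79: consumer electronics → 9% + 1% surcharge = 10% → £78.179
Action figure £28.81: children's toys → 5.75% → £1.656575
Phone case £23.01: everything else → 7% → £1.6107
Unrounded tax sum = £115.2975 → £115.30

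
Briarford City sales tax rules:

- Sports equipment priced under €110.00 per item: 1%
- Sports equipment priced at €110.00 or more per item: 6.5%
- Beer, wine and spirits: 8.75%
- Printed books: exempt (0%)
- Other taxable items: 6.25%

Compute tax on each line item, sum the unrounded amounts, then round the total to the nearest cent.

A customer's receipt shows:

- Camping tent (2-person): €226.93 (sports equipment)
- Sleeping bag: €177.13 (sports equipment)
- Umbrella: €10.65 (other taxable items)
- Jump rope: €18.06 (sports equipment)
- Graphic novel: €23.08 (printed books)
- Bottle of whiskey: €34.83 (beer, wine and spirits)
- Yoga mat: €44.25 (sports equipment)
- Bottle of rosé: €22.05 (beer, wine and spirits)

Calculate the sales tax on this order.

Camping tent (2-person) €226.93: sports equipment, €110.00 or more → 6.5% → €14.75045
Sleeping bag €177.13: sports equipment, €110.00 or more → 6.5% → €11.51345
Umbrella €10.65: other taxable items → 6.25% → €0.665625
Jump rope €18.06: sports equipment, under €110.00 → 1% → €0.1806
Graphic novel €23.08: printed books → 0% → €0.00
Bottle of whiskey €34.83: beer, wine and spirits → 8.75% → €3.047625
Yoga mat €44.25: sports equipment, under €110.00 → 1% → €0.4425
Bottle of rosé €22.05: beer, wine and spirits → 8.75% → €1.929375
Unrounded tax sum = €32.529625 → €32.53

€32.53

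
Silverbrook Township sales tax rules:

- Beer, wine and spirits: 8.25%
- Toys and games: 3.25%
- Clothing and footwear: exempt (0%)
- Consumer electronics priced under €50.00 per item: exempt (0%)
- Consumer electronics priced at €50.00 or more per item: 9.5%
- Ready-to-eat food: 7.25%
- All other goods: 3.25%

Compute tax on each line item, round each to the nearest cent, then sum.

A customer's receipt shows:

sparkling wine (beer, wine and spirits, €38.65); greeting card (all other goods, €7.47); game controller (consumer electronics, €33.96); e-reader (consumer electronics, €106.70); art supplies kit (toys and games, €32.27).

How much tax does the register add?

€14.62

Sparkling wine €38.65: beer, wine and spirits → 8.25% → €3.19
Greeting card €7.47: all other goods → 3.25% → €0.24
Game controller €33.96: consumer electronics, under €50.00 → 0% → €0.00
E-reader €106.70: consumer electronics, €50.00 or more → 9.5% → €10.14
Art supplies kit €32.27: toys and games → 3.25% → €1.05
Total tax = €3.19 + €0.24 + €10.14 + €1.05 = €14.62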